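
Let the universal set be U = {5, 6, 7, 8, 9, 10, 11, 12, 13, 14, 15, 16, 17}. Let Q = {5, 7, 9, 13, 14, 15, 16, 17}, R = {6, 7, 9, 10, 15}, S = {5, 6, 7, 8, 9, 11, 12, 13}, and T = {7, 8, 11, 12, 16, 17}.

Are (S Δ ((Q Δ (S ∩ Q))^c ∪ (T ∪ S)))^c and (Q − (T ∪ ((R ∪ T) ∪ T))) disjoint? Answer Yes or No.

No

S ∩ Q = {5, 7, 9, 13}
Q Δ (S ∩ Q) = {14, 15, 16, 17}
(Q Δ (S ∩ Q))^c = {5, 6, 7, 8, 9, 10, 11, 12, 13}
T ∪ S = {5, 6, 7, 8, 9, 11, 12, 13, 16, 17}
(Q Δ (S ∩ Q))^c ∪ (T ∪ S) = {5, 6, 7, 8, 9, 10, 11, 12, 13, 16, 17}
S Δ ((Q Δ (S ∩ Q))^c ∪ (T ∪ S)) = {10, 16, 17}
(S Δ ((Q Δ (S ∩ Q))^c ∪ (T ∪ S)))^c = {5, 6, 7, 8, 9, 11, 12, 13, 14, 15}
R ∪ T = {6, 7, 8, 9, 10, 11, 12, 15, 16, 17}
(R ∪ T) ∪ T = {6, 7, 8, 9, 10, 11, 12, 15, 16, 17}
T ∪ ((R ∪ T) ∪ T) = {6, 7, 8, 9, 10, 11, 12, 15, 16, 17}
Q − (T ∪ ((R ∪ T) ∪ T)) = {5, 13, 14}
5 lies in both, so they are not disjoint.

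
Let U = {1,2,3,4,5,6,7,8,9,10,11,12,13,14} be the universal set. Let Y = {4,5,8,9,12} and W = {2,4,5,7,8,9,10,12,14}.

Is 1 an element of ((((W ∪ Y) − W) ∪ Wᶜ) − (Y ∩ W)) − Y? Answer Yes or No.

Yes

1 ∉ W and 1 ∉ Y, so 1 ∉ W ∪ Y
1 ∉ (W ∪ Y) and 1 ∉ W, so 1 ∉ (W ∪ Y) − W
1 ∉ W, so 1 ∈ Wᶜ
1 ∉ ((W ∪ Y) − W) and 1 ∈ Wᶜ, so 1 ∈ ((W ∪ Y) − W) ∪ Wᶜ
1 ∉ Y and 1 ∉ W, so 1 ∉ Y ∩ W
1 ∈ (((W ∪ Y) − W) ∪ Wᶜ) and 1 ∉ (Y ∩ W), so 1 ∈ (((W ∪ Y) − W) ∪ Wᶜ) − (Y ∩ W)
1 ∈ ((((W ∪ Y) − W) ∪ Wᶜ) − (Y ∩ W)) and 1 ∉ Y, so 1 ∈ ((((W ∪ Y) − W) ∪ Wᶜ) − (Y ∩ W)) − Y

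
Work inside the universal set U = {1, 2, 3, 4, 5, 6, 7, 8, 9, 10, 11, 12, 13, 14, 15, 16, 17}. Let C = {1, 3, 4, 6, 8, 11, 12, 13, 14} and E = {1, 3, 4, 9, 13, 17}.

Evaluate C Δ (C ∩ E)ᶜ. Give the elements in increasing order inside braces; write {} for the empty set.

C ∩ E = {1, 3, 4, 13}
(C ∩ E)ᶜ = {2, 5, 6, 7, 8, 9, 10, 11, 12, 14, 15, 16, 17}
C Δ (C ∩ E)ᶜ = {1, 2, 3, 4, 5, 7, 9, 10, 13, 15, 16, 17}

{1, 2, 3, 4, 5, 7, 9, 10, 13, 15, 16, 17}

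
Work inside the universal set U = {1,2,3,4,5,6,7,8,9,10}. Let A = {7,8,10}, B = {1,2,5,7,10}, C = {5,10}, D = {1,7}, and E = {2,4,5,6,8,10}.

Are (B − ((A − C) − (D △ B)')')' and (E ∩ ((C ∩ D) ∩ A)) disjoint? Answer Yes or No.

A − C = {7,8}
D △ B = {2,5,10}
(D △ B)' = {1,3,4,6,7,8,9}
(A − C) − (D △ B)' = {}
((A − C) − (D △ B)')' = {1,2,3,4,5,6,7,8,9,10}
B − ((A − C) − (D △ B)')' = {}
(B − ((A − C) − (D △ B)')')' = {1,2,3,4,5,6,7,8,9,10}
C ∩ D = {}
(C ∩ D) ∩ A = {}
E ∩ ((C ∩ D) ∩ A) = {}
{1,2,3,4,5,6,7,8,9,10} and {} share no elements.

Yes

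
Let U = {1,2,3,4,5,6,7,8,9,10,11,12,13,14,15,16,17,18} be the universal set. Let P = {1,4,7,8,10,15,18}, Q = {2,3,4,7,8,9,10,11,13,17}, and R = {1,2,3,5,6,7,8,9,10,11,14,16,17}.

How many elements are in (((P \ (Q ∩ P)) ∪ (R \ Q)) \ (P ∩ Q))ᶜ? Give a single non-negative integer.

11

Q ∩ P = {4,7,8,10}
P \ (Q ∩ P) = {1,15,18}
R \ Q = {1,5,6,14,16}
(P \ (Q ∩ P)) ∪ (R \ Q) = {1,5,6,14,15,16,18}
P ∩ Q = {4,7,8,10}
((P \ (Q ∩ P)) ∪ (R \ Q)) \ (P ∩ Q) = {1,5,6,14,15,16,18}
(((P \ (Q ∩ P)) ∪ (R \ Q)) \ (P ∩ Q))ᶜ = {2,3,4,7,8,9,10,11,12,13,17}
|(((P \ (Q ∩ P)) ∪ (R \ Q)) \ (P ∩ Q))ᶜ| = 11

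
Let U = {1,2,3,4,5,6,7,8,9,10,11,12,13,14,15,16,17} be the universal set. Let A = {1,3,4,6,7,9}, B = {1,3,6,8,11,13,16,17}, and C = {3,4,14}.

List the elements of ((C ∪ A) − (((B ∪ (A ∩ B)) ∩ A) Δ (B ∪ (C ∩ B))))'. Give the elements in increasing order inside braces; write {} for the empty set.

C ∪ A = {1,3,4,6,7,9,14}
A ∩ B = {1,3,6}
B ∪ (A ∩ B) = {1,3,6,8,11,13,16,17}
(B ∪ (A ∩ B)) ∩ A = {1,3,6}
C ∩ B = {3}
B ∪ (C ∩ B) = {1,3,6,8,11,13,16,17}
((B ∪ (A ∩ B)) ∩ A) Δ (B ∪ (C ∩ B)) = {8,11,13,16,17}
(C ∪ A) − (((B ∪ (A ∩ B)) ∩ A) Δ (B ∪ (C ∩ B))) = {1,3,4,6,7,9,14}
((C ∪ A) − (((B ∪ (A ∩ B)) ∩ A) Δ (B ∪ (C ∩ B))))' = {2,5,8,10,11,12,13,15,16,17}

{2,5,8,10,11,12,13,15,16,17}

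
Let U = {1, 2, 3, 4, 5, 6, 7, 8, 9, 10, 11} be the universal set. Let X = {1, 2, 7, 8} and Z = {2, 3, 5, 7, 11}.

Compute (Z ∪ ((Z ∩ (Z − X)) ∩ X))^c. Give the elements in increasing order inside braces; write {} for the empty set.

{1, 4, 6, 8, 9, 10}

Z − X = {3, 5, 11}
Z ∩ (Z − X) = {3, 5, 11}
(Z ∩ (Z − X)) ∩ X = {}
Z ∪ ((Z ∩ (Z − X)) ∩ X) = {2, 3, 5, 7, 11}
(Z ∪ ((Z ∩ (Z − X)) ∩ X))^c = {1, 4, 6, 8, 9, 10}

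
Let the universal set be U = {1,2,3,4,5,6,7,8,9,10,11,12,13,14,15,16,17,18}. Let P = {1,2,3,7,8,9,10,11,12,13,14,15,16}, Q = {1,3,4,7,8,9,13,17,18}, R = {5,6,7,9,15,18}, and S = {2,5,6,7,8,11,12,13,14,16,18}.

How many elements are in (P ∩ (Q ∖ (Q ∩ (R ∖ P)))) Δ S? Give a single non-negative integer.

11

R ∖ P = {5,6,18}
Q ∩ (R ∖ P) = {18}
Q ∖ (Q ∩ (R ∖ P)) = {1,3,4,7,8,9,13,17}
P ∩ (Q ∖ (Q ∩ (R ∖ P))) = {1,3,7,8,9,13}
(P ∩ (Q ∖ (Q ∩ (R ∖ P)))) Δ S = {1,2,3,5,6,9,11,12,14,16,18}
|(P ∩ (Q ∖ (Q ∩ (R ∖ P)))) Δ S| = 11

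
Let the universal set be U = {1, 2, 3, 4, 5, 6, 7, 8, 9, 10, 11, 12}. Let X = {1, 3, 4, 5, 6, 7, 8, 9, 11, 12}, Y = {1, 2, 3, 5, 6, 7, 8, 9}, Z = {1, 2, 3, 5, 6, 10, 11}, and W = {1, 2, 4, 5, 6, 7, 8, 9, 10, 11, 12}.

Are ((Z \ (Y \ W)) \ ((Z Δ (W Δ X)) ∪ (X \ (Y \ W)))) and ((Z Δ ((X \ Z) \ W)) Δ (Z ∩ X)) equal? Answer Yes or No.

Y \ W = {3}
Z \ (Y \ W) = {1, 2, 5, 6, 10, 11}
W Δ X = {2, 3, 10}
Z Δ (W Δ X) = {1, 5, 6, 11}
X \ (Y \ W) = {1, 4, 5, 6, 7, 8, 9, 11, 12}
(Z Δ (W Δ X)) ∪ (X \ (Y \ W)) = {1, 4, 5, 6, 7, 8, 9, 11, 12}
(Z \ (Y \ W)) \ ((Z Δ (W Δ X)) ∪ (X \ (Y \ W))) = {2, 10}
X \ Z = {4, 7, 8, 9, 12}
(X \ Z) \ W = {}
Z Δ ((X \ Z) \ W) = {1, 2, 3, 5, 6, 10, 11}
Z ∩ X = {1, 3, 5, 6, 11}
(Z Δ ((X \ Z) \ W)) Δ (Z ∩ X) = {2, 10}
Both equal {2, 10}, so (Z \ (Y \ W)) \ ((Z Δ (W Δ X)) ∪ (X \ (Y \ W))) = (Z Δ ((X \ Z) \ W)) Δ (Z ∩ X).

Yes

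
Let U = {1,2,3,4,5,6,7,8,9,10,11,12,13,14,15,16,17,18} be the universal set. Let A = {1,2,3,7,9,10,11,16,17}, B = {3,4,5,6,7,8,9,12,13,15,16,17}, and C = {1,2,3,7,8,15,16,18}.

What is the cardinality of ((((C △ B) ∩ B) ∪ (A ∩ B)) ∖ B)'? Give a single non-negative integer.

18

C △ B = {1,2,4,5,6,9,12,13,17,18}
(C △ B) ∩ B = {4,5,6,9,12,13,17}
A ∩ B = {3,7,9,16,17}
((C △ B) ∩ B) ∪ (A ∩ B) = {3,4,5,6,7,9,12,13,16,17}
(((C △ B) ∩ B) ∪ (A ∩ B)) ∖ B = {}
((((C △ B) ∩ B) ∪ (A ∩ B)) ∖ B)' = {1,2,3,4,5,6,7,8,9,10,11,12,13,14,15,16,17,18}
|((((C △ B) ∩ B) ∪ (A ∩ B)) ∖ B)'| = 18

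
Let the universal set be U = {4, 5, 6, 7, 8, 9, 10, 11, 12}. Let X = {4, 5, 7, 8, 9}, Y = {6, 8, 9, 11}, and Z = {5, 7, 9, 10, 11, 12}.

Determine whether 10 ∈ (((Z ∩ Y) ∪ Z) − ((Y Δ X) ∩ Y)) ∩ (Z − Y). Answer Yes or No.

10 ∈ Z and 10 ∉ Y, so 10 ∉ Z ∩ Y
10 ∉ (Z ∩ Y) and 10 ∈ Z, so 10 ∈ (Z ∩ Y) ∪ Z
10 ∉ Y and 10 ∉ X, so 10 ∉ Y Δ X
10 ∉ (Y Δ X) and 10 ∉ Y, so 10 ∉ (Y Δ X) ∩ Y
10 ∈ ((Z ∩ Y) ∪ Z) and 10 ∉ ((Y Δ X) ∩ Y), so 10 ∈ ((Z ∩ Y) ∪ Z) − ((Y Δ X) ∩ Y)
10 ∈ Z and 10 ∉ Y, so 10 ∈ Z − Y
10 ∈ (((Z ∩ Y) ∪ Z) − ((Y Δ X) ∩ Y)) and 10 ∈ (Z − Y), so 10 ∈ (((Z ∩ Y) ∪ Z) − ((Y Δ X) ∩ Y)) ∩ (Z − Y)

Yes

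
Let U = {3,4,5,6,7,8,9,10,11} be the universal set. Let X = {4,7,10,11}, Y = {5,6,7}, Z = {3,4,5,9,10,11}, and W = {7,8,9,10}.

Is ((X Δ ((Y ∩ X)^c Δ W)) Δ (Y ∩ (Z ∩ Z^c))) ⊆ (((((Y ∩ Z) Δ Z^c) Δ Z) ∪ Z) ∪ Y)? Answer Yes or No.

Yes

Y ∩ X = {7}
(Y ∩ X)^c = {3,4,5,6,8,9,10,11}
(Y ∩ X)^c Δ W = {3,4,5,6,7,11}
X Δ ((Y ∩ X)^c Δ W) = {3,5,6,10}
Z^c = {6,7,8}
Z ∩ Z^c = {}
Y ∩ (Z ∩ Z^c) = {}
(X Δ ((Y ∩ X)^c Δ W)) Δ (Y ∩ (Z ∩ Z^c)) = {3,5,6,10}
Y ∩ Z = {5}
(Y ∩ Z) Δ Z^c = {5,6,7,8}
((Y ∩ Z) Δ Z^c) Δ Z = {3,4,6,7,8,9,10,11}
(((Y ∩ Z) Δ Z^c) Δ Z) ∪ Z = {3,4,5,6,7,8,9,10,11}
((((Y ∩ Z) Δ Z^c) Δ Z) ∪ Z) ∪ Y = {3,4,5,6,7,8,9,10,11}
Every element of {3,5,6,10} is in {3,4,5,6,7,8,9,10,11}, so (X Δ ((Y ∩ X)^c Δ W)) Δ (Y ∩ (Z ∩ Z^c)) ⊆ ((((Y ∩ Z) Δ Z^c) Δ Z) ∪ Z) ∪ Y.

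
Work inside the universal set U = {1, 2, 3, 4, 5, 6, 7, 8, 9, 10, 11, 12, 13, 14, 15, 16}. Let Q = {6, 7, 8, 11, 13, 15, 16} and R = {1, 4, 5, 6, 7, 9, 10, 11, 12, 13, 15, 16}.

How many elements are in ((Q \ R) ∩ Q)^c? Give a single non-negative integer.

Q \ R = {8}
(Q \ R) ∩ Q = {8}
((Q \ R) ∩ Q)^c = {1, 2, 3, 4, 5, 6, 7, 9, 10, 11, 12, 13, 14, 15, 16}
|((Q \ R) ∩ Q)^c| = 15

15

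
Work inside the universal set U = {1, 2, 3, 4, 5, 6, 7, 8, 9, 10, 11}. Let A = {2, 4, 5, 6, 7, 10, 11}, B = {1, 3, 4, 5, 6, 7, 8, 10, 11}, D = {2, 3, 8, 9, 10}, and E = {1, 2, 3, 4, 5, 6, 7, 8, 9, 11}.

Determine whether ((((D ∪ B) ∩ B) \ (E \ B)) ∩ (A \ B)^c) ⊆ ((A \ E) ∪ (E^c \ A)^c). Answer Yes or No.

D ∪ B = {1, 2, 3, 4, 5, 6, 7, 8, 9, 10, 11}
(D ∪ B) ∩ B = {1, 3, 4, 5, 6, 7, 8, 10, 11}
E \ B = {2, 9}
((D ∪ B) ∩ B) \ (E \ B) = {1, 3, 4, 5, 6, 7, 8, 10, 11}
A \ B = {2}
(A \ B)^c = {1, 3, 4, 5, 6, 7, 8, 9, 10, 11}
(((D ∪ B) ∩ B) \ (E \ B)) ∩ (A \ B)^c = {1, 3, 4, 5, 6, 7, 8, 10, 11}
A \ E = {10}
E^c = {10}
E^c \ A = {}
(E^c \ A)^c = {1, 2, 3, 4, 5, 6, 7, 8, 9, 10, 11}
(A \ E) ∪ (E^c \ A)^c = {1, 2, 3, 4, 5, 6, 7, 8, 9, 10, 11}
Every element of {1, 3, 4, 5, 6, 7, 8, 10, 11} is in {1, 2, 3, 4, 5, 6, 7, 8, 9, 10, 11}, so (((D ∪ B) ∩ B) \ (E \ B)) ∩ (A \ B)^c ⊆ (A \ E) ∪ (E^c \ A)^c.

Yes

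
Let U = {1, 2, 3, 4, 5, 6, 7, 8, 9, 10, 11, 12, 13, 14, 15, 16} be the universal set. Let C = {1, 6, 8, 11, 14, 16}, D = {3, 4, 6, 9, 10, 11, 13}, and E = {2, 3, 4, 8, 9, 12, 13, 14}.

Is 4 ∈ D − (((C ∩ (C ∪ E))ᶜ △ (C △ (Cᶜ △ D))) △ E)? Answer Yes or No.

4 ∉ C and 4 ∈ E, so 4 ∈ C ∪ E
4 ∉ C and 4 ∈ (C ∪ E), so 4 ∉ C ∩ (C ∪ E)
4 ∈ (C ∩ (C ∪ E))ᶜ since 4 ∉ (C ∩ (C ∪ E))
4 ∉ C, so 4 ∈ Cᶜ
4 ∈ Cᶜ and 4 ∈ D, so 4 ∉ Cᶜ △ D
4 ∉ C and 4 ∉ (Cᶜ △ D), so 4 ∉ C △ (Cᶜ △ D)
4 ∈ (C ∩ (C ∪ E))ᶜ and 4 ∉ (C △ (Cᶜ △ D)), so 4 ∈ (C ∩ (C ∪ E))ᶜ △ (C △ (Cᶜ △ D))
4 ∈ ((C ∩ (C ∪ E))ᶜ △ (C △ (Cᶜ △ D))) and 4 ∈ E, so 4 ∉ ((C ∩ (C ∪ E))ᶜ △ (C △ (Cᶜ △ D))) △ E
4 ∈ D and 4 ∉ (((C ∩ (C ∪ E))ᶜ △ (C △ (Cᶜ △ D))) △ E), so 4 ∈ D − (((C ∩ (C ∪ E))ᶜ △ (C △ (Cᶜ △ D))) △ E)

Yes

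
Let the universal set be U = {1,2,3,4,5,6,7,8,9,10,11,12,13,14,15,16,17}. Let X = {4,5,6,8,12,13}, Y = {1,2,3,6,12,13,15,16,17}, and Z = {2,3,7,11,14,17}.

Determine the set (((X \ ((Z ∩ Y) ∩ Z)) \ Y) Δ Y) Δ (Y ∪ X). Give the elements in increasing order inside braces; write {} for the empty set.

{}

Z ∩ Y = {2,3,17}
(Z ∩ Y) ∩ Z = {2,3,17}
X \ ((Z ∩ Y) ∩ Z) = {4,5,6,8,12,13}
(X \ ((Z ∩ Y) ∩ Z)) \ Y = {4,5,8}
((X \ ((Z ∩ Y) ∩ Z)) \ Y) Δ Y = {1,2,3,4,5,6,8,12,13,15,16,17}
Y ∪ X = {1,2,3,4,5,6,8,12,13,15,16,17}
(((X \ ((Z ∩ Y) ∩ Z)) \ Y) Δ Y) Δ (Y ∪ X) = {}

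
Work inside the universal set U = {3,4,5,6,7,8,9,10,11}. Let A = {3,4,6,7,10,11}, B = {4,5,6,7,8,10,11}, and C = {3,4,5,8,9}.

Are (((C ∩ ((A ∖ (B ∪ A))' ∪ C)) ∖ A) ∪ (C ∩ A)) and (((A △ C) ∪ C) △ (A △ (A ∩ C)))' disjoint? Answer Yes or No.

Yes

B ∪ A = {3,4,5,6,7,8,10,11}
A ∖ (B ∪ A) = {}
(A ∖ (B ∪ A))' = {3,4,5,6,7,8,9,10,11}
(A ∖ (B ∪ A))' ∪ C = {3,4,5,6,7,8,9,10,11}
C ∩ ((A ∖ (B ∪ A))' ∪ C) = {3,4,5,8,9}
(C ∩ ((A ∖ (B ∪ A))' ∪ C)) ∖ A = {5,8,9}
C ∩ A = {3,4}
((C ∩ ((A ∖ (B ∪ A))' ∪ C)) ∖ A) ∪ (C ∩ A) = {3,4,5,8,9}
A △ C = {5,6,7,8,9,10,11}
(A △ C) ∪ C = {3,4,5,6,7,8,9,10,11}
A ∩ C = {3,4}
A △ (A ∩ C) = {6,7,10,11}
((A △ C) ∪ C) △ (A △ (A ∩ C)) = {3,4,5,8,9}
(((A △ C) ∪ C) △ (A △ (A ∩ C)))' = {6,7,10,11}
{3,4,5,8,9} and {6,7,10,11} share no elements.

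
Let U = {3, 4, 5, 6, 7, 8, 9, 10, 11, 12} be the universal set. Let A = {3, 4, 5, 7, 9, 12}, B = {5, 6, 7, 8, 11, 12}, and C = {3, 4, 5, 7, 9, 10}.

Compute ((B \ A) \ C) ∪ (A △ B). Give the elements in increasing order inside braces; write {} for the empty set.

B \ A = {6, 8, 11}
(B \ A) \ C = {6, 8, 11}
A △ B = {3, 4, 6, 8, 9, 11}
((B \ A) \ C) ∪ (A △ B) = {3, 4, 6, 8, 9, 11}

{3, 4, 6, 8, 9, 11}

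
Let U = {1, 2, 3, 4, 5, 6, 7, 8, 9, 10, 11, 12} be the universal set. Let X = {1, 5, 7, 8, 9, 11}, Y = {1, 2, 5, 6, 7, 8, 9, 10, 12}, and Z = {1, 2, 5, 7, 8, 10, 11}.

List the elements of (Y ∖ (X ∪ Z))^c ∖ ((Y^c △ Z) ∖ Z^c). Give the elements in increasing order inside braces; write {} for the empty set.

X ∪ Z = {1, 2, 5, 7, 8, 9, 10, 11}
Y ∖ (X ∪ Z) = {6, 12}
(Y ∖ (X ∪ Z))^c = {1, 2, 3, 4, 5, 7, 8, 9, 10, 11}
Y^c = {3, 4, 11}
Y^c △ Z = {1, 2, 3, 4, 5, 7, 8, 10}
Z^c = {3, 4, 6, 9, 12}
(Y^c △ Z) ∖ Z^c = {1, 2, 5, 7, 8, 10}
(Y ∖ (X ∪ Z))^c ∖ ((Y^c △ Z) ∖ Z^c) = {3, 4, 9, 11}

{3, 4, 9, 11}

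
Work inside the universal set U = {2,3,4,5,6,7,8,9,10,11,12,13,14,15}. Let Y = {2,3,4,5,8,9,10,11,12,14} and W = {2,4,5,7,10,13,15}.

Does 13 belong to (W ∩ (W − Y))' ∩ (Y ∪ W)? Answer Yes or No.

13 ∈ W and 13 ∉ Y, so 13 ∈ W − Y
13 ∈ W and 13 ∈ (W − Y), so 13 ∈ W ∩ (W − Y)
13 ∉ (W ∩ (W − Y))' since 13 ∈ (W ∩ (W − Y))
13 ∉ Y and 13 ∈ W, so 13 ∈ Y ∪ W
13 ∉ (W ∩ (W − Y))' and 13 ∈ (Y ∪ W), so 13 ∉ (W ∩ (W − Y))' ∩ (Y ∪ W)

No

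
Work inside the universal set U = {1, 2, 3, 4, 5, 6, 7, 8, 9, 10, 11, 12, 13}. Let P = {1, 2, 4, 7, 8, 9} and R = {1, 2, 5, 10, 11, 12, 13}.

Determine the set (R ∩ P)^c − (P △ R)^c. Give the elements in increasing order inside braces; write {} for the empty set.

R ∩ P = {1, 2}
(R ∩ P)^c = {3, 4, 5, 6, 7, 8, 9, 10, 11, 12, 13}
P △ R = {4, 5, 7, 8, 9, 10, 11, 12, 13}
(P △ R)^c = {1, 2, 3, 6}
(R ∩ P)^c − (P △ R)^c = {4, 5, 7, 8, 9, 10, 11, 12, 13}

{4, 5, 7, 8, 9, 10, 11, 12, 13}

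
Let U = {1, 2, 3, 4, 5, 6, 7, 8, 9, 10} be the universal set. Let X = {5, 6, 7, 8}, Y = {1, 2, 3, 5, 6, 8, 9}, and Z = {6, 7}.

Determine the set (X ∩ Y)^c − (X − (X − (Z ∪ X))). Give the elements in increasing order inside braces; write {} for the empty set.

{1, 2, 3, 4, 9, 10}

X ∩ Y = {5, 6, 8}
(X ∩ Y)^c = {1, 2, 3, 4, 7, 9, 10}
Z ∪ X = {5, 6, 7, 8}
X − (Z ∪ X) = {}
X − (X − (Z ∪ X)) = {5, 6, 7, 8}
(X ∩ Y)^c − (X − (X − (Z ∪ X))) = {1, 2, 3, 4, 9, 10}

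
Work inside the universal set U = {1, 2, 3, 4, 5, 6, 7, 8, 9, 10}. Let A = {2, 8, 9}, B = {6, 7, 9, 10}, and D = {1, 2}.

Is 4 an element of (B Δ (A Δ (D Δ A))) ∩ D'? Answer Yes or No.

No

4 ∉ D and 4 ∉ A, so 4 ∉ D Δ A
4 ∉ A and 4 ∉ (D Δ A), so 4 ∉ A Δ (D Δ A)
4 ∉ B and 4 ∉ (A Δ (D Δ A)), so 4 ∉ B Δ (A Δ (D Δ A))
4 ∉ D, so 4 ∈ D'
4 ∉ (B Δ (A Δ (D Δ A))) and 4 ∈ D', so 4 ∉ (B Δ (A Δ (D Δ A))) ∩ D'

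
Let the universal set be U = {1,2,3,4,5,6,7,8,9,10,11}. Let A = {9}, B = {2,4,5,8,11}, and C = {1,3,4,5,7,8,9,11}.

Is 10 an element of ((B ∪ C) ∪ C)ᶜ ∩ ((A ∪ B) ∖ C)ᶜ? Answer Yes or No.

10 ∉ B and 10 ∉ C, so 10 ∉ B ∪ C
10 ∉ (B ∪ C) and 10 ∉ C, so 10 ∉ (B ∪ C) ∪ C
10 ∈ ((B ∪ C) ∪ C)ᶜ since 10 ∉ ((B ∪ C) ∪ C)
10 ∉ A and 10 ∉ B, so 10 ∉ A ∪ B
10 ∉ (A ∪ B) and 10 ∉ C, so 10 ∉ (A ∪ B) ∖ C
10 ∈ ((A ∪ B) ∖ C)ᶜ since 10 ∉ ((A ∪ B) ∖ C)
10 ∈ ((B ∪ C) ∪ C)ᶜ and 10 ∈ ((A ∪ B) ∖ C)ᶜ, so 10 ∈ ((B ∪ C) ∪ C)ᶜ ∩ ((A ∪ B) ∖ C)ᶜ

Yes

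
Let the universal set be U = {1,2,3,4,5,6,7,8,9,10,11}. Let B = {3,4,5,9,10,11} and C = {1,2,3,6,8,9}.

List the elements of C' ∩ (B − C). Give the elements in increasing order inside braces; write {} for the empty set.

C' = {4,5,7,10,11}
B − C = {4,5,10,11}
C' ∩ (B − C) = {4,5,10,11}

{4,5,10,11}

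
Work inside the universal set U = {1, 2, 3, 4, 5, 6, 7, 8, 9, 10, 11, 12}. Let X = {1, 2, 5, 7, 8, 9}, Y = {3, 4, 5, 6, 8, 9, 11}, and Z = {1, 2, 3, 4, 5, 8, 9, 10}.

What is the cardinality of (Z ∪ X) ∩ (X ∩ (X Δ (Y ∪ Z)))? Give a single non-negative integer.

1

Z ∪ X = {1, 2, 3, 4, 5, 7, 8, 9, 10}
Y ∪ Z = {1, 2, 3, 4, 5, 6, 8, 9, 10, 11}
X Δ (Y ∪ Z) = {3, 4, 6, 7, 10, 11}
X ∩ (X Δ (Y ∪ Z)) = {7}
(Z ∪ X) ∩ (X ∩ (X Δ (Y ∪ Z))) = {7}
|(Z ∪ X) ∩ (X ∩ (X Δ (Y ∪ Z)))| = 1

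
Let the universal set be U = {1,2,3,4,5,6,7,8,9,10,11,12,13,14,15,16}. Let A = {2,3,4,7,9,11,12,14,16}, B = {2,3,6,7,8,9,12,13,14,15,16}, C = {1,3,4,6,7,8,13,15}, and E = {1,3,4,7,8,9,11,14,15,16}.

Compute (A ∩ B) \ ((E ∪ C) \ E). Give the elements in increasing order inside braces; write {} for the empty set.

{2,3,7,9,12,14,16}

A ∩ B = {2,3,7,9,12,14,16}
E ∪ C = {1,3,4,6,7,8,9,11,13,14,15,16}
(E ∪ C) \ E = {6,13}
(A ∩ B) \ ((E ∪ C) \ E) = {2,3,7,9,12,14,16}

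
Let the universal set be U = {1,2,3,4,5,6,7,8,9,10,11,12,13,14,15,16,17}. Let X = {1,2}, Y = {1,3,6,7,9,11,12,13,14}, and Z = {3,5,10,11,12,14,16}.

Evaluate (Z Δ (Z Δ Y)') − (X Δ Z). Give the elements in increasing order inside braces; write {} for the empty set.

{4,8,15,17}

Z Δ Y = {1,5,6,7,9,10,13,16}
(Z Δ Y)' = {2,3,4,8,11,12,14,15,17}
Z Δ (Z Δ Y)' = {2,4,5,8,10,15,16,17}
X Δ Z = {1,2,3,5,10,11,12,14,16}
(Z Δ (Z Δ Y)') − (X Δ Z) = {4,8,15,17}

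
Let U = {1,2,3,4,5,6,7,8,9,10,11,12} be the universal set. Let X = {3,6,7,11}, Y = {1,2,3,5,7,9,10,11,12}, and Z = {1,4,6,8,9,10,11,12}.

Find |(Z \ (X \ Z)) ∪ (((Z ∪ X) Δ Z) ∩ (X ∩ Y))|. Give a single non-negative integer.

10

X \ Z = {3,7}
Z \ (X \ Z) = {1,4,6,8,9,10,11,12}
Z ∪ X = {1,3,4,6,7,8,9,10,11,12}
(Z ∪ X) Δ Z = {3,7}
X ∩ Y = {3,7,11}
((Z ∪ X) Δ Z) ∩ (X ∩ Y) = {3,7}
(Z \ (X \ Z)) ∪ (((Z ∪ X) Δ Z) ∩ (X ∩ Y)) = {1,3,4,6,7,8,9,10,11,12}
|(Z \ (X \ Z)) ∪ (((Z ∪ X) Δ Z) ∩ (X ∩ Y))| = 10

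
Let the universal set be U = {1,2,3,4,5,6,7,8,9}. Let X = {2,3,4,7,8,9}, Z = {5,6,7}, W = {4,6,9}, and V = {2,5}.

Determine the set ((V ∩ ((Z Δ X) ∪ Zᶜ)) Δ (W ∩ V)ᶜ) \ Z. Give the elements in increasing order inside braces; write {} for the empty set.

{1,3,4,8,9}

Z Δ X = {2,3,4,5,6,8,9}
Zᶜ = {1,2,3,4,8,9}
(Z Δ X) ∪ Zᶜ = {1,2,3,4,5,6,8,9}
V ∩ ((Z Δ X) ∪ Zᶜ) = {2,5}
W ∩ V = {}
(W ∩ V)ᶜ = {1,2,3,4,5,6,7,8,9}
(V ∩ ((Z Δ X) ∪ Zᶜ)) Δ (W ∩ V)ᶜ = {1,3,4,6,7,8,9}
((V ∩ ((Z Δ X) ∪ Zᶜ)) Δ (W ∩ V)ᶜ) \ Z = {1,3,4,8,9}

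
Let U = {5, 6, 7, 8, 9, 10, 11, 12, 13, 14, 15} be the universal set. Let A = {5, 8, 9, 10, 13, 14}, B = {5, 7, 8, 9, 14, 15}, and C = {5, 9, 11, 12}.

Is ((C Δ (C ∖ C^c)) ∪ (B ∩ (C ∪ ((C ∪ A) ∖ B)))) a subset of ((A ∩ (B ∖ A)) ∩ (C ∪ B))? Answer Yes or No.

C^c = {6, 7, 8, 10, 13, 14, 15}
C ∖ C^c = {5, 9, 11, 12}
C Δ (C ∖ C^c) = {}
C ∪ A = {5, 8, 9, 10, 11, 12, 13, 14}
(C ∪ A) ∖ B = {10, 11, 12, 13}
C ∪ ((C ∪ A) ∖ B) = {5, 9, 10, 11, 12, 13}
B ∩ (C ∪ ((C ∪ A) ∖ B)) = {5, 9}
(C Δ (C ∖ C^c)) ∪ (B ∩ (C ∪ ((C ∪ A) ∖ B))) = {5, 9}
B ∖ A = {7, 15}
A ∩ (B ∖ A) = {}
C ∪ B = {5, 7, 8, 9, 11, 12, 14, 15}
(A ∩ (B ∖ A)) ∩ (C ∪ B) = {}
5 ∈ (C Δ (C ∖ C^c)) ∪ (B ∩ (C ∪ ((C ∪ A) ∖ B))) but 5 ∉ (A ∩ (B ∖ A)) ∩ (C ∪ B), so the inclusion fails.

No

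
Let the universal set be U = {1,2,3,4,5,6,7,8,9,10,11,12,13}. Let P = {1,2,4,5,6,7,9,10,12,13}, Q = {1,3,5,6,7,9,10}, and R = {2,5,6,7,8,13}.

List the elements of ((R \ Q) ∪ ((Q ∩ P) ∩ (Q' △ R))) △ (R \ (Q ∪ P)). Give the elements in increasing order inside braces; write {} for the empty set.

{2,5,6,7,13}

R \ Q = {2,8,13}
Q ∩ P = {1,5,6,7,9,10}
Q' = {2,4,8,11,12,13}
Q' △ R = {4,5,6,7,11,12}
(Q ∩ P) ∩ (Q' △ R) = {5,6,7}
(R \ Q) ∪ ((Q ∩ P) ∩ (Q' △ R)) = {2,5,6,7,8,13}
Q ∪ P = {1,2,3,4,5,6,7,9,10,12,13}
R \ (Q ∪ P) = {8}
((R \ Q) ∪ ((Q ∩ P) ∩ (Q' △ R))) △ (R \ (Q ∪ P)) = {2,5,6,7,13}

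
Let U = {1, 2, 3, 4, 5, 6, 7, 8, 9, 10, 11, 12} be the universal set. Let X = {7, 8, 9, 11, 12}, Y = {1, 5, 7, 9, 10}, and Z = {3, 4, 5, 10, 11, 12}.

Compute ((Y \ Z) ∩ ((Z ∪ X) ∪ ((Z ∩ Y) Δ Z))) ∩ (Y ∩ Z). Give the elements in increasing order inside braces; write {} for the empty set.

{}

Y \ Z = {1, 7, 9}
Z ∪ X = {3, 4, 5, 7, 8, 9, 10, 11, 12}
Z ∩ Y = {5, 10}
(Z ∩ Y) Δ Z = {3, 4, 11, 12}
(Z ∪ X) ∪ ((Z ∩ Y) Δ Z) = {3, 4, 5, 7, 8, 9, 10, 11, 12}
(Y \ Z) ∩ ((Z ∪ X) ∪ ((Z ∩ Y) Δ Z)) = {7, 9}
Y ∩ Z = {5, 10}
((Y \ Z) ∩ ((Z ∪ X) ∪ ((Z ∩ Y) Δ Z))) ∩ (Y ∩ Z) = {}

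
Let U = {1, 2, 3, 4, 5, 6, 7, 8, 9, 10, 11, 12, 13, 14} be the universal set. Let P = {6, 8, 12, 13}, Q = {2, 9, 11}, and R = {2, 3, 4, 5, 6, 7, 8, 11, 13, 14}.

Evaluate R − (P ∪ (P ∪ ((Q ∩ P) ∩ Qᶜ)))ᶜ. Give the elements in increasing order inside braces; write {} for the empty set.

{6, 8, 13}

Q ∩ P = {}
Qᶜ = {1, 3, 4, 5, 6, 7, 8, 10, 12, 13, 14}
(Q ∩ P) ∩ Qᶜ = {}
P ∪ ((Q ∩ P) ∩ Qᶜ) = {6, 8, 12, 13}
P ∪ (P ∪ ((Q ∩ P) ∩ Qᶜ)) = {6, 8, 12, 13}
(P ∪ (P ∪ ((Q ∩ P) ∩ Qᶜ)))ᶜ = {1, 2, 3, 4, 5, 7, 9, 10, 11, 14}
R − (P ∪ (P ∪ ((Q ∩ P) ∩ Qᶜ)))ᶜ = {6, 8, 13}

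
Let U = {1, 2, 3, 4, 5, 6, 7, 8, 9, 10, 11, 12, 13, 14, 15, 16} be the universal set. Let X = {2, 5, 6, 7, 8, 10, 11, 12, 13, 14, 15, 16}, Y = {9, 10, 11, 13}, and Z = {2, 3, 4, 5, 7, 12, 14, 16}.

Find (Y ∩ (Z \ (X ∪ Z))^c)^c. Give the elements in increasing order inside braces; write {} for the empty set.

X ∪ Z = {2, 3, 4, 5, 6, 7, 8, 10, 11, 12, 13, 14, 15, 16}
Z \ (X ∪ Z) = {}
(Z \ (X ∪ Z))^c = {1, 2, 3, 4, 5, 6, 7, 8, 9, 10, 11, 12, 13, 14, 15, 16}
Y ∩ (Z \ (X ∪ Z))^c = {9, 10, 11, 13}
(Y ∩ (Z \ (X ∪ Z))^c)^c = {1, 2, 3, 4, 5, 6, 7, 8, 12, 14, 15, 16}

{1, 2, 3, 4, 5, 6, 7, 8, 12, 14, 15, 16}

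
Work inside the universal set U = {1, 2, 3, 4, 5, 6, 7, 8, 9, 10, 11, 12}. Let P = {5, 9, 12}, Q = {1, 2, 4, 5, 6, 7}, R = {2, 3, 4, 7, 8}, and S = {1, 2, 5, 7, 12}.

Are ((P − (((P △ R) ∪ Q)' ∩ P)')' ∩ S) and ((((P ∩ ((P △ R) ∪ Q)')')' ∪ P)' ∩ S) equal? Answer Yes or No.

No

P △ R = {2, 3, 4, 5, 7, 8, 9, 12}
(P △ R) ∪ Q = {1, 2, 3, 4, 5, 6, 7, 8, 9, 12}
((P △ R) ∪ Q)' = {10, 11}
((P △ R) ∪ Q)' ∩ P = {}
(((P △ R) ∪ Q)' ∩ P)' = {1, 2, 3, 4, 5, 6, 7, 8, 9, 10, 11, 12}
P − (((P △ R) ∪ Q)' ∩ P)' = {}
(P − (((P △ R) ∪ Q)' ∩ P)')' = {1, 2, 3, 4, 5, 6, 7, 8, 9, 10, 11, 12}
(P − (((P △ R) ∪ Q)' ∩ P)')' ∩ S = {1, 2, 5, 7, 12}
P ∩ ((P △ R) ∪ Q)' = {}
(P ∩ ((P △ R) ∪ Q)')' = {1, 2, 3, 4, 5, 6, 7, 8, 9, 10, 11, 12}
((P ∩ ((P △ R) ∪ Q)')')' = {}
((P ∩ ((P △ R) ∪ Q)')')' ∪ P = {5, 9, 12}
(((P ∩ ((P △ R) ∪ Q)')')' ∪ P)' = {1, 2, 3, 4, 6, 7, 8, 10, 11}
(((P ∩ ((P △ R) ∪ Q)')')' ∪ P)' ∩ S = {1, 2, 7}
5 ∈ (P − (((P △ R) ∪ Q)' ∩ P)')' ∩ S but 5 ∉ (((P ∩ ((P △ R) ∪ Q)')')' ∪ P)' ∩ S, so they differ.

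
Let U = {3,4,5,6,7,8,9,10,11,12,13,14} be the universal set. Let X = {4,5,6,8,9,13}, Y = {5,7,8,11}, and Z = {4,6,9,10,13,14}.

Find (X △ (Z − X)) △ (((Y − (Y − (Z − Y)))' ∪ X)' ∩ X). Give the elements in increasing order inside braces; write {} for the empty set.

Z − X = {10,14}
X △ (Z − X) = {4,5,6,8,9,10,13,14}
Z − Y = {4,6,9,10,13,14}
Y − (Z − Y) = {5,7,8,11}
Y − (Y − (Z − Y)) = {}
(Y − (Y − (Z − Y)))' = {3,4,5,6,7,8,9,10,11,12,13,14}
(Y − (Y − (Z − Y)))' ∪ X = {3,4,5,6,7,8,9,10,11,12,13,14}
((Y − (Y − (Z − Y)))' ∪ X)' = {}
((Y − (Y − (Z − Y)))' ∪ X)' ∩ X = {}
(X △ (Z − X)) △ (((Y − (Y − (Z − Y)))' ∪ X)' ∩ X) = {4,5,6,8,9,10,13,14}

{4,5,6,8,9,10,13,14}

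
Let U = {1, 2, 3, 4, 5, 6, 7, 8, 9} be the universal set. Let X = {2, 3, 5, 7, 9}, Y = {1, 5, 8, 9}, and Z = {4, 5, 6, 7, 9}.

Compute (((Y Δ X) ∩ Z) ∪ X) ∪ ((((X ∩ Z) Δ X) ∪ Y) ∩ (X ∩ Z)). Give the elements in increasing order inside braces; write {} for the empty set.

Y Δ X = {1, 2, 3, 7, 8}
(Y Δ X) ∩ Z = {7}
((Y Δ X) ∩ Z) ∪ X = {2, 3, 5, 7, 9}
X ∩ Z = {5, 7, 9}
(X ∩ Z) Δ X = {2, 3}
((X ∩ Z) Δ X) ∪ Y = {1, 2, 3, 5, 8, 9}
(((X ∩ Z) Δ X) ∪ Y) ∩ (X ∩ Z) = {5, 9}
(((Y Δ X) ∩ Z) ∪ X) ∪ ((((X ∩ Z) Δ X) ∪ Y) ∩ (X ∩ Z)) = {2, 3, 5, 7, 9}

{2, 3, 5, 7, 9}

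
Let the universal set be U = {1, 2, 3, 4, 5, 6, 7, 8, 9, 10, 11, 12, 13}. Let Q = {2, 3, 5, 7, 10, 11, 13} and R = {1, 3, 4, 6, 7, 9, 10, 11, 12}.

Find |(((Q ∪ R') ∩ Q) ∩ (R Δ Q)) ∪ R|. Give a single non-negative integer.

12

R' = {2, 5, 8, 13}
Q ∪ R' = {2, 3, 5, 7, 8, 10, 11, 13}
(Q ∪ R') ∩ Q = {2, 3, 5, 7, 10, 11, 13}
R Δ Q = {1, 2, 4, 5, 6, 9, 12, 13}
((Q ∪ R') ∩ Q) ∩ (R Δ Q) = {2, 5, 13}
(((Q ∪ R') ∩ Q) ∩ (R Δ Q)) ∪ R = {1, 2, 3, 4, 5, 6, 7, 9, 10, 11, 12, 13}
|(((Q ∪ R') ∩ Q) ∩ (R Δ Q)) ∪ R| = 12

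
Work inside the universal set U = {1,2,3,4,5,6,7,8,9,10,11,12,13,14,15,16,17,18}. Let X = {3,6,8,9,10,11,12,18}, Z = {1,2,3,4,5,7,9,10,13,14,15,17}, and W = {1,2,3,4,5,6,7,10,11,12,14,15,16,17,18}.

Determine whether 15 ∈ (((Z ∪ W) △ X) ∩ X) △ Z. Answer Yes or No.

15 ∈ Z and 15 ∈ W, so 15 ∈ Z ∪ W
15 ∈ (Z ∪ W) and 15 ∉ X, so 15 ∈ (Z ∪ W) △ X
15 ∈ ((Z ∪ W) △ X) and 15 ∉ X, so 15 ∉ ((Z ∪ W) △ X) ∩ X
15 ∉ (((Z ∪ W) △ X) ∩ X) and 15 ∈ Z, so 15 ∈ (((Z ∪ W) △ X) ∩ X) △ Z

Yes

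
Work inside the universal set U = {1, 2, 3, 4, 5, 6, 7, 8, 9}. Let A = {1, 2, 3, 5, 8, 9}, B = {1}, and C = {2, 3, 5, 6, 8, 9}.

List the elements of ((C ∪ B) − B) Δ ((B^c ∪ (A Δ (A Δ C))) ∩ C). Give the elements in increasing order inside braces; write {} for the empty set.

C ∪ B = {1, 2, 3, 5, 6, 8, 9}
(C ∪ B) − B = {2, 3, 5, 6, 8, 9}
B^c = {2, 3, 4, 5, 6, 7, 8, 9}
A Δ C = {1, 6}
A Δ (A Δ C) = {2, 3, 5, 6, 8, 9}
B^c ∪ (A Δ (A Δ C)) = {2, 3, 4, 5, 6, 7, 8, 9}
(B^c ∪ (A Δ (A Δ C))) ∩ C = {2, 3, 5, 6, 8, 9}
((C ∪ B) − B) Δ ((B^c ∪ (A Δ (A Δ C))) ∩ C) = {}

{}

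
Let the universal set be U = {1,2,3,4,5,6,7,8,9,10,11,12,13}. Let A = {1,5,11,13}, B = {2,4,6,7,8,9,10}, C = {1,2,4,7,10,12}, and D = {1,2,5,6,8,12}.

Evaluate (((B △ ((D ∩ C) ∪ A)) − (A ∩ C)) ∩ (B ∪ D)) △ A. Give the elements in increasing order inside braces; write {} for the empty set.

D ∩ C = {1,2,12}
(D ∩ C) ∪ A = {1,2,5,11,12,13}
B △ ((D ∩ C) ∪ A) = {1,4,5,6,7,8,9,10,11,12,13}
A ∩ C = {1}
(B △ ((D ∩ C) ∪ A)) − (A ∩ C) = {4,5,6,7,8,9,10,11,12,13}
B ∪ D = {1,2,4,5,6,7,8,9,10,12}
((B △ ((D ∩ C) ∪ A)) − (A ∩ C)) ∩ (B ∪ D) = {4,5,6,7,8,9,10,12}
(((B △ ((D ∩ C) ∪ A)) − (A ∩ C)) ∩ (B ∪ D)) △ A = {1,4,6,7,8,9,10,11,12,13}

{1,4,6,7,8,9,10,11,12,13}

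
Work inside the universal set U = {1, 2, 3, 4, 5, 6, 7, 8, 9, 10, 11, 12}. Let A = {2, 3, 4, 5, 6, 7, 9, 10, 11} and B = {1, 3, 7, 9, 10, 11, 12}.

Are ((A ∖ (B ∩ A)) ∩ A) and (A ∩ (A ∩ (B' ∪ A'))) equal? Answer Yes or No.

Yes

B ∩ A = {3, 7, 9, 10, 11}
A ∖ (B ∩ A) = {2, 4, 5, 6}
(A ∖ (B ∩ A)) ∩ A = {2, 4, 5, 6}
B' = {2, 4, 5, 6, 8}
A' = {1, 8, 12}
B' ∪ A' = {1, 2, 4, 5, 6, 8, 12}
A ∩ (B' ∪ A') = {2, 4, 5, 6}
A ∩ (A ∩ (B' ∪ A')) = {2, 4, 5, 6}
Both equal {2, 4, 5, 6}, so (A ∖ (B ∩ A)) ∩ A = A ∩ (A ∩ (B' ∪ A')).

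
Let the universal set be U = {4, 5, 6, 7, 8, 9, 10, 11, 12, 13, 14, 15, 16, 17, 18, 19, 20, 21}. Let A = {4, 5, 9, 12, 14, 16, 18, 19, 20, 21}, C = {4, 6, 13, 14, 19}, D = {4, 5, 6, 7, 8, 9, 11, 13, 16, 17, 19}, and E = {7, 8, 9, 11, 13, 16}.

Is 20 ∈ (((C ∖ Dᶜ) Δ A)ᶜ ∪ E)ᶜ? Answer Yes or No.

20 ∉ D, so 20 ∈ Dᶜ
20 ∉ C and 20 ∈ Dᶜ, so 20 ∉ C ∖ Dᶜ
20 ∉ (C ∖ Dᶜ) and 20 ∈ A, so 20 ∈ (C ∖ Dᶜ) Δ A
20 ∉ ((C ∖ Dᶜ) Δ A)ᶜ since 20 ∈ ((C ∖ Dᶜ) Δ A)
20 ∉ ((C ∖ Dᶜ) Δ A)ᶜ and 20 ∉ E, so 20 ∉ ((C ∖ Dᶜ) Δ A)ᶜ ∪ E
20 ∈ (((C ∖ Dᶜ) Δ A)ᶜ ∪ E)ᶜ since 20 ∉ (((C ∖ Dᶜ) Δ A)ᶜ ∪ E)

Yes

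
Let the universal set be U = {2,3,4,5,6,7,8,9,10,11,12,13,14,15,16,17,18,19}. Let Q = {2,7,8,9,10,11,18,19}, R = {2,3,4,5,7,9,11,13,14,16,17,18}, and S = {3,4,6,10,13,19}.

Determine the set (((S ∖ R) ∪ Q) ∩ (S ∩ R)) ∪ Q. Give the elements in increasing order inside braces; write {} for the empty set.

S ∖ R = {6,10,19}
(S ∖ R) ∪ Q = {2,6,7,8,9,10,11,18,19}
S ∩ R = {3,4,13}
((S ∖ R) ∪ Q) ∩ (S ∩ R) = {}
(((S ∖ R) ∪ Q) ∩ (S ∩ R)) ∪ Q = {2,7,8,9,10,11,18,19}

{2,7,8,9,10,11,18,19}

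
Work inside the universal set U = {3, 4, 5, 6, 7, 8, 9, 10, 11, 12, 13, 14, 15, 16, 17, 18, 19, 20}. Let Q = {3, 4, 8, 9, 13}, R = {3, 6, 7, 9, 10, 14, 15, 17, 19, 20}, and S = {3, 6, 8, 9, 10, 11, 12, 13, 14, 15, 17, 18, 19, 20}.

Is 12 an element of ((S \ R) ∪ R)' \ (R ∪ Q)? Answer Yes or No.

No

12 ∈ S and 12 ∉ R, so 12 ∈ S \ R
12 ∈ (S \ R) and 12 ∉ R, so 12 ∈ (S \ R) ∪ R
12 ∉ ((S \ R) ∪ R)' since 12 ∈ ((S \ R) ∪ R)
12 ∉ R and 12 ∉ Q, so 12 ∉ R ∪ Q
12 ∉ ((S \ R) ∪ R)' and 12 ∉ (R ∪ Q), so 12 ∉ ((S \ R) ∪ R)' \ (R ∪ Q)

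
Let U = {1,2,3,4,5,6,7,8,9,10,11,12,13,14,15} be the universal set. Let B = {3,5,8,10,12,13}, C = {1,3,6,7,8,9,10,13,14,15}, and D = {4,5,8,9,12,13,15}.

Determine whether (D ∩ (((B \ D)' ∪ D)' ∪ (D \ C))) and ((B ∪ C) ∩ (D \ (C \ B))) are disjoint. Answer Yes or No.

No

B \ D = {3,10}
(B \ D)' = {1,2,4,5,6,7,8,9,11,12,13,14,15}
(B \ D)' ∪ D = {1,2,4,5,6,7,8,9,11,12,13,14,15}
((B \ D)' ∪ D)' = {3,10}
D \ C = {4,5,12}
((B \ D)' ∪ D)' ∪ (D \ C) = {3,4,5,10,12}
D ∩ (((B \ D)' ∪ D)' ∪ (D \ C)) = {4,5,12}
B ∪ C = {1,3,5,6,7,8,9,10,12,13,14,15}
C \ B = {1,6,7,9,14,15}
D \ (C \ B) = {4,5,8,12,13}
(B ∪ C) ∩ (D \ (C \ B)) = {5,8,12,13}
5 lies in both, so they are not disjoint.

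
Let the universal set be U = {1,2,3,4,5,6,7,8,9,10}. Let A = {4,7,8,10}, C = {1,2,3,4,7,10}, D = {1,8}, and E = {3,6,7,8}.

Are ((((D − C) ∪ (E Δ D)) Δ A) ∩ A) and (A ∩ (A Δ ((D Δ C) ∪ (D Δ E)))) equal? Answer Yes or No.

No

D − C = {8}
E Δ D = {1,3,6,7}
(D − C) ∪ (E Δ D) = {1,3,6,7,8}
((D − C) ∪ (E Δ D)) Δ A = {1,3,4,6,10}
(((D − C) ∪ (E Δ D)) Δ A) ∩ A = {4,10}
D Δ C = {2,3,4,7,8,10}
D Δ E = {1,3,6,7}
(D Δ C) ∪ (D Δ E) = {1,2,3,4,6,7,8,10}
A Δ ((D Δ C) ∪ (D Δ E)) = {1,2,3,6}
A ∩ (A Δ ((D Δ C) ∪ (D Δ E))) = {}
4 ∈ (((D − C) ∪ (E Δ D)) Δ A) ∩ A but 4 ∉ A ∩ (A Δ ((D Δ C) ∪ (D Δ E))), so they differ.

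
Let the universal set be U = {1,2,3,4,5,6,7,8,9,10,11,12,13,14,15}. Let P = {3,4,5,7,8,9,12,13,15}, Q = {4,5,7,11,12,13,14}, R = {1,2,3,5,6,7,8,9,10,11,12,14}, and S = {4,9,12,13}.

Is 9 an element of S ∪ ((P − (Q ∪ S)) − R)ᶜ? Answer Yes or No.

9 ∉ Q and 9 ∈ S, so 9 ∈ Q ∪ S
9 ∈ P and 9 ∈ (Q ∪ S), so 9 ∉ P − (Q ∪ S)
9 ∉ (P − (Q ∪ S)) and 9 ∈ R, so 9 ∉ (P − (Q ∪ S)) − R
9 ∈ ((P − (Q ∪ S)) − R)ᶜ since 9 ∉ ((P − (Q ∪ S)) − R)
9 ∈ S and 9 ∈ ((P − (Q ∪ S)) − R)ᶜ, so 9 ∈ S ∪ ((P − (Q ∪ S)) − R)ᶜ

Yes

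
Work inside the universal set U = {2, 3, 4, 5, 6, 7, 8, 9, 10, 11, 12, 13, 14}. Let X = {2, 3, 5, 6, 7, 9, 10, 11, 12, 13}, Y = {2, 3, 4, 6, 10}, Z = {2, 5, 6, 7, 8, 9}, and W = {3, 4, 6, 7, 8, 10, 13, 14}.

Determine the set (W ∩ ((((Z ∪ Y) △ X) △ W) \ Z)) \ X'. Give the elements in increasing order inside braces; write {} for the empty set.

{3, 10}

Z ∪ Y = {2, 3, 4, 5, 6, 7, 8, 9, 10}
(Z ∪ Y) △ X = {4, 8, 11, 12, 13}
((Z ∪ Y) △ X) △ W = {3, 6, 7, 10, 11, 12, 14}
(((Z ∪ Y) △ X) △ W) \ Z = {3, 10, 11, 12, 14}
W ∩ ((((Z ∪ Y) △ X) △ W) \ Z) = {3, 10, 14}
X' = {4, 8, 14}
(W ∩ ((((Z ∪ Y) △ X) △ W) \ Z)) \ X' = {3, 10}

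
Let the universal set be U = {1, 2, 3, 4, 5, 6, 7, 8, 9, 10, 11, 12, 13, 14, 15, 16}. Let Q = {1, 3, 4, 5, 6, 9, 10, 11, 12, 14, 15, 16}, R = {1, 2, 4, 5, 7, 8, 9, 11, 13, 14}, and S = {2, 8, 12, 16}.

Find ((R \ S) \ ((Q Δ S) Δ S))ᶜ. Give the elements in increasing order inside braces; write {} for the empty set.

{1, 2, 3, 4, 5, 6, 8, 9, 10, 11, 12, 14, 15, 16}

R \ S = {1, 4, 5, 7, 9, 11, 13, 14}
Q Δ S = {1, 2, 3, 4, 5, 6, 8, 9, 10, 11, 14, 15}
(Q Δ S) Δ S = {1, 3, 4, 5, 6, 9, 10, 11, 12, 14, 15, 16}
(R \ S) \ ((Q Δ S) Δ S) = {7, 13}
((R \ S) \ ((Q Δ S) Δ S))ᶜ = {1, 2, 3, 4, 5, 6, 8, 9, 10, 11, 12, 14, 15, 16}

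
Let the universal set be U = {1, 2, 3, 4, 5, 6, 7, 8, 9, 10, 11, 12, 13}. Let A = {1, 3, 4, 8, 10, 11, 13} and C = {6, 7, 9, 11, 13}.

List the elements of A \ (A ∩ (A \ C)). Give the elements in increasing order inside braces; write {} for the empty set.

{11, 13}

A \ C = {1, 3, 4, 8, 10}
A ∩ (A \ C) = {1, 3, 4, 8, 10}
A \ (A ∩ (A \ C)) = {11, 13}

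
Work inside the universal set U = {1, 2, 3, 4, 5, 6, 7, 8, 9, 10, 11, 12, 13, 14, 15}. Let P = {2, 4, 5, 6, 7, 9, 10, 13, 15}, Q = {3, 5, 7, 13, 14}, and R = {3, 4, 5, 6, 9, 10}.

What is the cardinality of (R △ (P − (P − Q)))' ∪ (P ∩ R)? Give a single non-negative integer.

12

P − Q = {2, 4, 6, 9, 10, 15}
P − (P − Q) = {5, 7, 13}
R △ (P − (P − Q)) = {3, 4, 6, 7, 9, 10, 13}
(R △ (P − (P − Q)))' = {1, 2, 5, 8, 11, 12, 14, 15}
P ∩ R = {4, 5, 6, 9, 10}
(R △ (P − (P − Q)))' ∪ (P ∩ R) = {1, 2, 4, 5, 6, 8, 9, 10, 11, 12, 14, 15}
|(R △ (P − (P − Q)))' ∪ (P ∩ R)| = 12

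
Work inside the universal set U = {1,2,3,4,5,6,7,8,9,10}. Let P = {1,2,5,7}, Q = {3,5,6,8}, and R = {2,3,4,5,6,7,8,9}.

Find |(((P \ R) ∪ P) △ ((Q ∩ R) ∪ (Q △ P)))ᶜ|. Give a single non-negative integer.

P \ R = {1}
(P \ R) ∪ P = {1,2,5,7}
Q ∩ R = {3,5,6,8}
Q △ P = {1,2,3,6,7,8}
(Q ∩ R) ∪ (Q △ P) = {1,2,3,5,6,7,8}
((P \ R) ∪ P) △ ((Q ∩ R) ∪ (Q △ P)) = {3,6,8}
(((P \ R) ∪ P) △ ((Q ∩ R) ∪ (Q △ P)))ᶜ = {1,2,4,5,7,9,10}
|(((P \ R) ∪ P) △ ((Q ∩ R) ∪ (Q △ P)))ᶜ| = 7

7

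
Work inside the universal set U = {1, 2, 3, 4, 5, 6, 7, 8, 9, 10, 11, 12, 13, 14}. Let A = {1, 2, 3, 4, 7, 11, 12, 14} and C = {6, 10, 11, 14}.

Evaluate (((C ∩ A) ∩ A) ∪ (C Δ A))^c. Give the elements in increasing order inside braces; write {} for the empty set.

C ∩ A = {11, 14}
(C ∩ A) ∩ A = {11, 14}
C Δ A = {1, 2, 3, 4, 6, 7, 10, 12}
((C ∩ A) ∩ A) ∪ (C Δ A) = {1, 2, 3, 4, 6, 7, 10, 11, 12, 14}
(((C ∩ A) ∩ A) ∪ (C Δ A))^c = {5, 8, 9, 13}

{5, 8, 9, 13}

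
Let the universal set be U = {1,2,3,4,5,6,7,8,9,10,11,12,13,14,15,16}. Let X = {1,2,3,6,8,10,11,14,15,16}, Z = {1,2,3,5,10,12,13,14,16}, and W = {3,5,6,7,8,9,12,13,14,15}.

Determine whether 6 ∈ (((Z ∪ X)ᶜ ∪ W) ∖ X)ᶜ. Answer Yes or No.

Yes

6 ∉ Z and 6 ∈ X, so 6 ∈ Z ∪ X
6 ∉ (Z ∪ X)ᶜ since 6 ∈ (Z ∪ X)
6 ∉ (Z ∪ X)ᶜ and 6 ∈ W, so 6 ∈ (Z ∪ X)ᶜ ∪ W
6 ∈ ((Z ∪ X)ᶜ ∪ W) and 6 ∈ X, so 6 ∉ ((Z ∪ X)ᶜ ∪ W) ∖ X
6 ∈ (((Z ∪ X)ᶜ ∪ W) ∖ X)ᶜ since 6 ∉ (((Z ∪ X)ᶜ ∪ W) ∖ X)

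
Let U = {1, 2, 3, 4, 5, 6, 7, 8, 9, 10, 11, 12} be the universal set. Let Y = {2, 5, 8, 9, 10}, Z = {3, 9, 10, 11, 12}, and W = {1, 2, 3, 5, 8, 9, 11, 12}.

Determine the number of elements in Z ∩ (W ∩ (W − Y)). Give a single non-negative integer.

W − Y = {1, 3, 11, 12}
W ∩ (W − Y) = {1, 3, 11, 12}
Z ∩ (W ∩ (W − Y)) = {3, 11, 12}
|Z ∩ (W ∩ (W − Y))| = 3

3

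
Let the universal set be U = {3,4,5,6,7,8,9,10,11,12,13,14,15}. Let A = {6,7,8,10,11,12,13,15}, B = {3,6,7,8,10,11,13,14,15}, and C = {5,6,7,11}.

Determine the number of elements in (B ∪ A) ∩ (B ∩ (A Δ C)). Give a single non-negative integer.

4

B ∪ A = {3,6,7,8,10,11,12,13,14,15}
A Δ C = {5,8,10,12,13,15}
B ∩ (A Δ C) = {8,10,13,15}
(B ∪ A) ∩ (B ∩ (A Δ C)) = {8,10,13,15}
|(B ∪ A) ∩ (B ∩ (A Δ C))| = 4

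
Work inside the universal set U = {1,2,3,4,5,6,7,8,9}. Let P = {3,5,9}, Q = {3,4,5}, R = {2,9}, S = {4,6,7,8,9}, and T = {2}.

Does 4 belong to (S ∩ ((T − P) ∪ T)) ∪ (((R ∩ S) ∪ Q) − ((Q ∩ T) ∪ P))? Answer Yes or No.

4 ∉ T and 4 ∉ P, so 4 ∉ T − P
4 ∉ (T − P) and 4 ∉ T, so 4 ∉ (T − P) ∪ T
4 ∈ S and 4 ∉ ((T − P) ∪ T), so 4 ∉ S ∩ ((T − P) ∪ T)
4 ∉ R and 4 ∈ S, so 4 ∉ R ∩ S
4 ∉ (R ∩ S) and 4 ∈ Q, so 4 ∈ (R ∩ S) ∪ Q
4 ∈ Q and 4 ∉ T, so 4 ∉ Q ∩ T
4 ∉ (Q ∩ T) and 4 ∉ P, so 4 ∉ (Q ∩ T) ∪ P
4 ∈ ((R ∩ S) ∪ Q) and 4 ∉ ((Q ∩ T) ∪ P), so 4 ∈ ((R ∩ S) ∪ Q) − ((Q ∩ T) ∪ P)
4 ∉ (S ∩ ((T − P) ∪ T)) and 4 ∈ (((R ∩ S) ∪ Q) − ((Q ∩ T) ∪ P)), so 4 ∈ (S ∩ ((T − P) ∪ T)) ∪ (((R ∩ S) ∪ Q) − ((Q ∩ T) ∪ P))

Yes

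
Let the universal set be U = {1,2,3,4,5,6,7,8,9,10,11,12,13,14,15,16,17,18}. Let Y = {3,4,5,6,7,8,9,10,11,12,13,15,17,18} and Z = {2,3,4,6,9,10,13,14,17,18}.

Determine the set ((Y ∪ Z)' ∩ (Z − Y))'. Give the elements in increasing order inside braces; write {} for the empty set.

{1,2,3,4,5,6,7,8,9,10,11,12,13,14,15,16,17,18}

Y ∪ Z = {2,3,4,5,6,7,8,9,10,11,12,13,14,15,17,18}
(Y ∪ Z)' = {1,16}
Z − Y = {2,14}
(Y ∪ Z)' ∩ (Z − Y) = {}
((Y ∪ Z)' ∩ (Z − Y))' = {1,2,3,4,5,6,7,8,9,10,11,12,13,14,15,16,17,18}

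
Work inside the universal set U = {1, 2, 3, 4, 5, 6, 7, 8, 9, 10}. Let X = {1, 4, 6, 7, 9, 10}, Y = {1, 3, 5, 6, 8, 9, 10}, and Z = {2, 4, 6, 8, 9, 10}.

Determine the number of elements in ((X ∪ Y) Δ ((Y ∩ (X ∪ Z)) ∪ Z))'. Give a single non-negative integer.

6

X ∪ Y = {1, 3, 4, 5, 6, 7, 8, 9, 10}
X ∪ Z = {1, 2, 4, 6, 7, 8, 9, 10}
Y ∩ (X ∪ Z) = {1, 6, 8, 9, 10}
(Y ∩ (X ∪ Z)) ∪ Z = {1, 2, 4, 6, 8, 9, 10}
(X ∪ Y) Δ ((Y ∩ (X ∪ Z)) ∪ Z) = {2, 3, 5, 7}
((X ∪ Y) Δ ((Y ∩ (X ∪ Z)) ∪ Z))' = {1, 4, 6, 8, 9, 10}
|((X ∪ Y) Δ ((Y ∩ (X ∪ Z)) ∪ Z))'| = 6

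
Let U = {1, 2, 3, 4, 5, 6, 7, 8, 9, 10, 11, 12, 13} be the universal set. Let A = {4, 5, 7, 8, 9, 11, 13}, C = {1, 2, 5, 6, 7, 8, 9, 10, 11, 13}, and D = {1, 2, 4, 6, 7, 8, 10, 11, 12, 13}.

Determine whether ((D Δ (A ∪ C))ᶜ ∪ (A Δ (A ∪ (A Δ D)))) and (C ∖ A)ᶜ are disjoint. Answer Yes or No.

A ∪ C = {1, 2, 4, 5, 6, 7, 8, 9, 10, 11, 13}
D Δ (A ∪ C) = {5, 9, 12}
(D Δ (A ∪ C))ᶜ = {1, 2, 3, 4, 6, 7, 8, 10, 11, 13}
A Δ D = {1, 2, 5, 6, 9, 10, 12}
A ∪ (A Δ D) = {1, 2, 4, 5, 6, 7, 8, 9, 10, 11, 12, 13}
A Δ (A ∪ (A Δ D)) = {1, 2, 6, 10, 12}
(D Δ (A ∪ C))ᶜ ∪ (A Δ (A ∪ (A Δ D))) = {1, 2, 3, 4, 6, 7, 8, 10, 11, 12, 13}
C ∖ A = {1, 2, 6, 10}
(C ∖ A)ᶜ = {3, 4, 5, 7, 8, 9, 11, 12, 13}
3 lies in both, so they are not disjoint.

No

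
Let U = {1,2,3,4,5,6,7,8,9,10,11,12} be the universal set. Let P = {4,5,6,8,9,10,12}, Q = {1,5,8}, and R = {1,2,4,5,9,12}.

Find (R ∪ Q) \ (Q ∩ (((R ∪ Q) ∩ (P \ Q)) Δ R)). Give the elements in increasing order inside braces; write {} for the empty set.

{2,4,8,9,12}

R ∪ Q = {1,2,4,5,8,9,12}
P \ Q = {4,6,9,10,12}
(R ∪ Q) ∩ (P \ Q) = {4,9,12}
((R ∪ Q) ∩ (P \ Q)) Δ R = {1,2,5}
Q ∩ (((R ∪ Q) ∩ (P \ Q)) Δ R) = {1,5}
(R ∪ Q) \ (Q ∩ (((R ∪ Q) ∩ (P \ Q)) Δ R)) = {2,4,8,9,12}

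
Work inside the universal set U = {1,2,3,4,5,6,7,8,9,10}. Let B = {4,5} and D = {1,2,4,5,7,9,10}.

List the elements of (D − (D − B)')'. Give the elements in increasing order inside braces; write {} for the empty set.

{3,4,5,6,8}

D − B = {1,2,7,9,10}
(D − B)' = {3,4,5,6,8}
D − (D − B)' = {1,2,7,9,10}
(D − (D − B)')' = {3,4,5,6,8}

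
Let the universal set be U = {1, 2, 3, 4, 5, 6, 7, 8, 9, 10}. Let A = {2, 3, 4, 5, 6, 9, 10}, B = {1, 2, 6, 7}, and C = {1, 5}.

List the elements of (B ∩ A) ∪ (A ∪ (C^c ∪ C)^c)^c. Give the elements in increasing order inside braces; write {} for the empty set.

B ∩ A = {2, 6}
C^c = {2, 3, 4, 6, 7, 8, 9, 10}
C^c ∪ C = {1, 2, 3, 4, 5, 6, 7, 8, 9, 10}
(C^c ∪ C)^c = {}
A ∪ (C^c ∪ C)^c = {2, 3, 4, 5, 6, 9, 10}
(A ∪ (C^c ∪ C)^c)^c = {1, 7, 8}
(B ∩ A) ∪ (A ∪ (C^c ∪ C)^c)^c = {1, 2, 6, 7, 8}

{1, 2, 6, 7, 8}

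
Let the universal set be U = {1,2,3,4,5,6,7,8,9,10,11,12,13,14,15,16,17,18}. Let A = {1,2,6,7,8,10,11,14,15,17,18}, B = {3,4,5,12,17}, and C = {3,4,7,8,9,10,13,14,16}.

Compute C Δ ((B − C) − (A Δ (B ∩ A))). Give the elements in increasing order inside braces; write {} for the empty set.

{3,4,5,7,8,9,10,12,13,14,16,17}

B − C = {5,12,17}
B ∩ A = {17}
A Δ (B ∩ A) = {1,2,6,7,8,10,11,14,15,18}
(B − C) − (A Δ (B ∩ A)) = {5,12,17}
C Δ ((B − C) − (A Δ (B ∩ A))) = {3,4,5,7,8,9,10,12,13,14,16,17}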